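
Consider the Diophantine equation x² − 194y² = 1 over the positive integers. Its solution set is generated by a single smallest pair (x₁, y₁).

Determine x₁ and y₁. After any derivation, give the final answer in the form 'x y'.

195 14

d=194: √d = [13; 1,12,1,26] (ℓ=4, even), read p_3/q_3
step 0: (13, 1)  from 13·(1,0) + (0,1)
…
step 2: (181, 13)  from 12·(14,1) + (13,1)
step 3: (195, 14)  from 1·(181,13) + (14,1)
(x₁, y₁) = (195, 14);  195² − 194·14² = 1 ✓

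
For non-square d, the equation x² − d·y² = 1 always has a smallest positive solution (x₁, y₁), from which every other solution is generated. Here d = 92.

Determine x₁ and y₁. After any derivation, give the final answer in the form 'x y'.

√92 = [9; 1,1,2,4,2,1,1,18, …], period ℓ=8 (even) → k=7
a_0=9:  p_0=9·1+0=9,  q_0=9·0+1=1
a_1=1:  p_1=1·9+1=10,  q_1=1·1+0=1
a_2=1:  p_2=1·10+9=19,  q_2=1·1+1=2
…
a_6=1:  p_6=1·470+211=681,  q_6=1·49+22=71
a_7=1:  p_7=1·681+470=1151,  q_7=1·71+49=120
(x₁, y₁) = (1151, 120);  1151² − 92·120² = 1 ✓

1151 120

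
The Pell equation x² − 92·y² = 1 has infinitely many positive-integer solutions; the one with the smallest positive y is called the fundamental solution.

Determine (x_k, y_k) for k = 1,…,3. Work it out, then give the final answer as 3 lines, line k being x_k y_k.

1151 120
2649601 276240
6099380351 635904360

√92 → a₀=9, period (1,1,2,4,2,1,1,18); ℓ=8 even so k=7
i=0: a=9 ⇒ p=9, q=1
i=1: a=1 ⇒ p=10, q=1
i=2: a=1 ⇒ p=19, q=2
i=3: a=2 ⇒ p=48, q=5
…
i=5: a=2 ⇒ p=470, q=49
i=6: a=1 ⇒ p=681, q=71
i=7: a=1 ⇒ p=1151, q=120
→ (1151, 120).  Check: 1151²=1324801, 92·120²=1324800, difference 1.
(1151+120√92)^2 = 2649601 + 276240√92
(1151+120√92)^3 = 6099380351 + 635904360√92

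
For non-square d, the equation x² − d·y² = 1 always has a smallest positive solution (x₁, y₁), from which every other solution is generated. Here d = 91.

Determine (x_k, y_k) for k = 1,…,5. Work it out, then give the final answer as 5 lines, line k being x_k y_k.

d=91: √d = [9; 1,1,5,1,5,1,1,18] (ℓ=8, even), read p_7/q_7
i=0: a=9 ⇒ p=9, q=1
i=1: a=1 ⇒ p=10, q=1
…
i=3: a=5 ⇒ p=105, q=11
…
i=6: a=1 ⇒ p=849, q=89
i=7: a=1 ⇒ p=1574, q=165
(x₁, y₁) = (1574, 165);  1574² − 91·165² = 1 ✓
(x_2, y_2) = (1574·1574 + 91·165·165, 1574·165 + 165·1574) = (4954951, 519420)
(x_3, y_3) = (1574·4954951 + 91·165·519420, 1574·519420 + 165·4954951) = (15598184174, 1635133995)
(x_4, y_4) = (1574·15598184174 + 91·165·1635133995, 1574·1635133995 + 165·15598184174) = (49103078824801, 5147401296840)
(x_5, y_5) = (1574·49103078824801 + 91·165·5147401296840, 1574·5147401296840 + 165·49103078824801) = (154576476542289374, 16204017647318325)

1574 165
4954951 519420
15598184174 1635133995
49103078824801 5147401296840
154576476542289374 16204017647318325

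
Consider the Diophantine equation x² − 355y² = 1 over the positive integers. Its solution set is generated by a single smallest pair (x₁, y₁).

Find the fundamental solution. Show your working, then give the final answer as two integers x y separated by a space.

[18; 1,5,3,3,1,6,1,3,3,5,1,36] for √355; ℓ=12 ⇒ convergent index 11
a_0=18:  p_0=18·1+0=18,  q_0=18·0+1=1
a_1=1:  p_1=1·18+1=19,  q_1=1·1+0=1
…
a_9=3:  p_9=3·46463+12002=151391,  q_9=3·2466+637=8035
a_10=5:  p_10=5·151391+46463=803418,  q_10=5·8035+2466=42641
a_11=1:  p_11=1·803418+151391=954809,  q_11=1·42641+8035=50676
fundamental: x₁=954809, y₁=50676  (since 911660226481 − 355·2568056976 = 1)

954809 50676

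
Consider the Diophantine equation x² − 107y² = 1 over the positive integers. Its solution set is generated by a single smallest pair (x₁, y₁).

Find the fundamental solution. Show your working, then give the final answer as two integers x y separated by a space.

962 93

√107 = [10; 2,1,9,1,2,20, …], period ℓ=6 (even) → k=5
k=0  a_k=10  p_k/q_k = 10/1
…
k=2  a_k=1  p_k/q_k = 31/3
k=3  a_k=9  p_k/q_k = 300/29
k=4  a_k=1  p_k/q_k = 331/32
k=5  a_k=2  p_k/q_k = 962/93
→ (962, 93).  Check: 962²=925444, 107·93²=925443, difference 1.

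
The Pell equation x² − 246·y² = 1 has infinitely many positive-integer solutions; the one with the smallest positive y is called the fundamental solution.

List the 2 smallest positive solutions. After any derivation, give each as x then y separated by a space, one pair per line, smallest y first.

88805 5662
15772656049 1005627820

[15; 1,2,5,1,14,1,5,2,1,30] for √246; ℓ=10 ⇒ convergent index 9
i=0: a=15 ⇒ p=15, q=1
…
i=3: a=5 ⇒ p=251, q=16
i=4: a=1 ⇒ p=298, q=19
i=5: a=14 ⇒ p=4423, q=282
…
i=7: a=5 ⇒ p=28028, q=1787
i=8: a=2 ⇒ p=60777, q=3875
i=9: a=1 ⇒ p=88805, q=5662
(x₁, y₁) = (88805, 5662);  88805² − 246·5662² = 1 ✓
(x_2, y_2) = (88805·88805 + 246·5662·5662, 88805·5662 + 5662·88805) = (15772656049, 1005627820)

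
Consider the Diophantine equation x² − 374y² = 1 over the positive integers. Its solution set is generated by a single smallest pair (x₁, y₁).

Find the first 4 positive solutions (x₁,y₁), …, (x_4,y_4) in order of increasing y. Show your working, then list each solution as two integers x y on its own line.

[19; 2,1,18,1,2,38] for √374; ℓ=6 ⇒ convergent index 5
i=0: a=19 ⇒ p=19, q=1
i=1: a=2 ⇒ p=39, q=2
i=2: a=1 ⇒ p=58, q=3
…
i=4: a=1 ⇒ p=1141, q=59
i=5: a=2 ⇒ p=3365, q=174
(x₁, y₁) = (3365, 174);  3365² − 374·174² = 1 ✓
k=2:  x_2 = 3365·3365+374·174·174 = 22646449,  y_2 = 3365·174+174·3365 = 1171020
k=3:  x_3 = 3365·22646449+374·174·1171020 = 152410598405,  y_3 = 3365·1171020+174·22646449 = 7880964426
k=4:  x_4 = 3365·152410598405+374·174·7880964426 = 1025723304619201,  y_4 = 3365·7880964426+174·152410598405 = 53038889415960

3365 174
22646449 1171020
152410598405 7880964426
1025723304619201 53038889415960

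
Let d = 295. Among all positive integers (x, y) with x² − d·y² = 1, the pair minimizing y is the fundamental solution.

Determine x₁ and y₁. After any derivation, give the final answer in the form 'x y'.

2024999 117900

√295 = [17; 5,1,2,3,2,6,2,3,2,1,5,34, …], period ℓ=12 (even) → k=11
i=0: a=17 ⇒ p=17, q=1
…
i=2: a=1 ⇒ p=103, q=6
…
i=5: a=2 ⇒ p=2250, q=131
i=6: a=6 ⇒ p=14479, q=843
i=7: a=2 ⇒ p=31208, q=1817
i=8: a=3 ⇒ p=108103, q=6294
i=9: a=2 ⇒ p=247414, q=14405
i=10: a=1 ⇒ p=355517, q=20699
i=11: a=5 ⇒ p=2024999, q=117900
(x₁, y₁) = (2024999, 117900);  2024999² − 295·117900² = 1 ✓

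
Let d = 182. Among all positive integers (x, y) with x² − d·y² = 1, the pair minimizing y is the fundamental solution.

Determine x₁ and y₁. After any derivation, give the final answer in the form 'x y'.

√182 → a₀=13, period (2,26); ℓ=2 even so k=1
i=0: a=13 ⇒ p=13, q=1
i=1: a=2 ⇒ p=27, q=2
(x₁, y₁) = (27, 2);  27² − 182·2² = 1 ✓

27 2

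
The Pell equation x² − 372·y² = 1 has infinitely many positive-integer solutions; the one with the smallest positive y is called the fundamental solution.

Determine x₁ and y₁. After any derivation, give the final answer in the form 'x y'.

√372 → a₀=19, period (3,2,12,2,3,38); ℓ=6 even so k=5
k=0  a_k=19  p_k/q_k = 19/1
…
k=2  a_k=2  p_k/q_k = 135/7
…
k=4  a_k=2  p_k/q_k = 3491/181
k=5  a_k=3  p_k/q_k = 12151/630
(x₁, y₁) = (12151, 630);  12151² − 372·630² = 1 ✓

12151 630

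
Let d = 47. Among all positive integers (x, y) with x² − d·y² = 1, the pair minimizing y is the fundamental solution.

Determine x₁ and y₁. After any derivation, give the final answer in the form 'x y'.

48 7

[6; 1,5,1,12] for √47; ℓ=4 ⇒ convergent index 3
step 0: (6, 1)  from 6·(1,0) + (0,1)
step 1: (7, 1)  from 1·(6,1) + (1,0)
step 2: (41, 6)  from 5·(7,1) + (6,1)
step 3: (48, 7)  from 1·(41,6) + (7,1)
(x₁, y₁) = (48, 7);  48² − 47·7² = 1 ✓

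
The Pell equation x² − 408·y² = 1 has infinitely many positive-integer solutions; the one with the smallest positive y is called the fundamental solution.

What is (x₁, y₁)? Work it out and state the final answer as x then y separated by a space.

101 5

[20; 5,40] for √408; ℓ=2 ⇒ convergent index 1
step 0: (20, 1)  from 20·(1,0) + (0,1)
step 1: (101, 5)  from 5·(20,1) + (1,0)
→ (101, 5).  Check: 101²=10201, 408·5²=10200, difference 1.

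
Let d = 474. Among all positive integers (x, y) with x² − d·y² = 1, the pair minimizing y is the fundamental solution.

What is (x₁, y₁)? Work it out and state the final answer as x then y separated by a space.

√474 = [21; 1,3,2,1,1,…,3,1,42, …], period ℓ=14 (even) → k=13
k=0  a_k=21  p_k/q_k = 21/1
…
k=2  a_k=3  p_k/q_k = 87/4
k=3  a_k=2  p_k/q_k = 196/9
…
k=5  a_k=1  p_k/q_k = 479/22
…
k=11  a_k=2  p_k/q_k = 44218/2031
k=12  a_k=3  p_k/q_k = 149331/6859
k=13  a_k=1  p_k/q_k = 193549/8890
→ (193549, 8890).  Check: 193549²=37461215401, 474·8890²=37461215400, difference 1.

193549 8890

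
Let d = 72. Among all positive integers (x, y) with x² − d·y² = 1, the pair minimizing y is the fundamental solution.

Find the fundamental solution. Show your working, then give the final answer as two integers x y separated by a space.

√72 → a₀=8, period (2,16); ℓ=2 even so k=1
a_0=8:  p_0=8·1+0=8,  q_0=8·0+1=1
a_1=2:  p_1=2·8+1=17,  q_1=2·1+0=2
fundamental: x₁=17, y₁=2  (since 289 − 72·4 = 1)

17 2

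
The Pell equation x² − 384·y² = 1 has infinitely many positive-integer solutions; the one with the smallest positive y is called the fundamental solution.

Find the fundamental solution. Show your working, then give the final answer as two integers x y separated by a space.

√384 = [19; 1,1,2,9,2,1,1,38, …], period ℓ=8 (even) → k=7
step 0: (19, 1)  from 19·(1,0) + (0,1)
…
step 3: (98, 5)  from 2·(39,2) + (20,1)
step 4: (921, 47)  from 9·(98,5) + (39,2)
…
step 6: (2861, 146)  from 1·(1940,99) + (921,47)
step 7: (4801, 245)  from 1·(2861,146) + (1940,99)
→ (4801, 245).  Check: 4801²=23049601, 384·245²=23049600, difference 1.

4801 245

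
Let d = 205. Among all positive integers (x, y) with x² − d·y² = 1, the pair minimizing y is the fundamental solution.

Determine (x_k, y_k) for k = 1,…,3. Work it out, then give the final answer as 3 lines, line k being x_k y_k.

d=205: √d = [14; 3,6,1,4,1,6,3,28] (ℓ=8, even), read p_7/q_7
k=0  a_k=14  p_k/q_k = 14/1
k=1  a_k=3  p_k/q_k = 43/3
k=2  a_k=6  p_k/q_k = 272/19
k=3  a_k=1  p_k/q_k = 315/22
k=4  a_k=4  p_k/q_k = 1532/107
k=5  a_k=1  p_k/q_k = 1847/129
k=6  a_k=6  p_k/q_k = 12614/881
k=7  a_k=3  p_k/q_k = 39689/2772
→ (39689, 2772).  Check: 39689²=1575216721, 205·2772²=1575216720, difference 1.
k=2:  x_2 = 39689·39689+205·2772·2772 = 3150433441,  y_2 = 39689·2772+2772·39689 = 220035816
k=3:  x_3 = 39689·3150433441+205·2772·220035816 = 250075105640009,  y_3 = 39689·220035816+2772·3150433441 = 17466002999676

39689 2772
3150433441 220035816
250075105640009 17466002999676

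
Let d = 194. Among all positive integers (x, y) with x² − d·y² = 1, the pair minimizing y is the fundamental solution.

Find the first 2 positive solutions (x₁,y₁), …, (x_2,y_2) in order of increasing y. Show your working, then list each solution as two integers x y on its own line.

195 14
76049 5460

√194 → a₀=13, period (1,12,1,26); ℓ=4 even so k=3
step 0: (13, 1)  from 13·(1,0) + (0,1)
step 1: (14, 1)  from 1·(13,1) + (1,0)
step 2: (181, 13)  from 12·(14,1) + (13,1)
step 3: (195, 14)  from 1·(181,13) + (14,1)
→ (195, 14).  Check: 195²=38025, 194·14²=38024, difference 1.
n=2: (195,14)∘(195,14) = (195·195+194·14·14, 195·14+14·195) = (76049,5460)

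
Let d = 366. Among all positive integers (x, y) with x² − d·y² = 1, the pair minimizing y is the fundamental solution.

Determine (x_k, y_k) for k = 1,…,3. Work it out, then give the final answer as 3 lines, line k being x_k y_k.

907925 47458
1648655611249 86176609300
2993711291685588725 156483795997357542

d=366: √d = [19; 7,1,1,1,2,12,2,1,1,1,7,38] (ℓ=12, even), read p_11/q_11
i=0: a=19 ⇒ p=19, q=1
…
i=3: a=1 ⇒ p=287, q=15
…
i=7: a=2 ⇒ p=30055, q=1571
…
i=10: a=1 ⇒ p=119053, q=6223
i=11: a=7 ⇒ p=907925, q=47458
fundamental: x₁=907925, y₁=47458  (since 824327805625 − 366·2252261764 = 1)
k=2:  x_2 = 907925·907925+366·47458·47458 = 1648655611249,  y_2 = 907925·47458+47458·907925 = 86176609300
k=3:  x_3 = 907925·1648655611249+366·47458·86176609300 = 2993711291685588725,  y_3 = 907925·86176609300+47458·1648655611249 = 156483795997357542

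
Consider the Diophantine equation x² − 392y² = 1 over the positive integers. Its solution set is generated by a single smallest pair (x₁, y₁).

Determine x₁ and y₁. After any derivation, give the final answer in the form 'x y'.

99 5

√392 = [19; 1,3,1,38, …], period ℓ=4 (even) → k=3
i=0: a=19 ⇒ p=19, q=1
i=1: a=1 ⇒ p=20, q=1
i=2: a=3 ⇒ p=79, q=4
i=3: a=1 ⇒ p=99, q=5
fundamental: x₁=99, y₁=5  (since 9801 − 392·25 = 1)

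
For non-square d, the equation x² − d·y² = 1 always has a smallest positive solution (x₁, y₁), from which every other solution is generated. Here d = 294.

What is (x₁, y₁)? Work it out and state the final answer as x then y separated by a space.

4801 280

d=294: √d = [17; 6,1,4,1,6,34] (ℓ=6, even), read p_5/q_5
i=0: a=17 ⇒ p=17, q=1
i=1: a=6 ⇒ p=103, q=6
i=2: a=1 ⇒ p=120, q=7
i=3: a=4 ⇒ p=583, q=34
i=4: a=1 ⇒ p=703, q=41
i=5: a=6 ⇒ p=4801, q=280
(x₁, y₁) = (4801, 280);  4801² − 294·280² = 1 ✓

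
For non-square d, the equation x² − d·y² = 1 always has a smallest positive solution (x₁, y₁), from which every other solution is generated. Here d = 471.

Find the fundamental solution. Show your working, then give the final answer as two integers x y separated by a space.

7838695 361188

√471 → a₀=21, period (1,2,2,1,3,…,2,1,42); ℓ=14 even so k=13
k=0  a_k=21  p_k/q_k = 21/1
…
k=5  a_k=3  p_k/q_k = 803/37
k=6  a_k=4  p_k/q_k = 3429/158
…
k=8  a_k=4  p_k/q_k = 198665/9154
…
k=10  a_k=1  p_k/q_k = 843469/38865
…
k=12  a_k=2  p_k/q_k = 5506953/253747
k=13  a_k=1  p_k/q_k = 7838695/361188
(x₁, y₁) = (7838695, 361188);  7838695² − 471·361188² = 1 ✓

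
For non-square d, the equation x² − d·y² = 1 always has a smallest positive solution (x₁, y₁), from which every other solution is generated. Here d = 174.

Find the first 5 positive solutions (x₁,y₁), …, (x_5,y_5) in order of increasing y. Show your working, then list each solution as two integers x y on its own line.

√174 = [13; 5,4,5,26, …], period ℓ=4 (even) → k=3
step 0: (13, 1)  from 13·(1,0) + (0,1)
step 1: (66, 5)  from 5·(13,1) + (1,0)
step 2: (277, 21)  from 4·(66,5) + (13,1)
step 3: (1451, 110)  from 5·(277,21) + (66,5)
→ (1451, 110).  Check: 1451²=2105401, 174·110²=2105400, difference 1.
n=2: (1451,110)∘(1451,110) = (1451·1451+174·110·110, 1451·110+110·1451) = (4210801,319220)
n=3: (4210801,319220)∘(1451,110) = (1451·4210801+174·110·319220, 1451·319220+110·4210801) = (12219743051,926376330)
n=4: (12219743051,926376330)∘(1451,110) = (1451·12219743051+174·110·926376330, 1451·926376330+110·12219743051) = (35461690123201,2688343790440)
n=5: (35461690123201,2688343790440)∘(1451,110) = (1451·35461690123201+174·110·2688343790440, 1451·2688343790440+110·35461690123201) = (102909812517786251,7801572753480550)

1451 110
4210801 319220
12219743051 926376330
35461690123201 2688343790440
102909812517786251 7801572753480550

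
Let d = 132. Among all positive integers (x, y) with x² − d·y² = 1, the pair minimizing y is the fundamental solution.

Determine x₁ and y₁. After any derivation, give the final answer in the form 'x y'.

23 2

√132 = [11; 2,22, …], period ℓ=2 (even) → k=1
i=0: a=11 ⇒ p=11, q=1
i=1: a=2 ⇒ p=23, q=2
→ (23, 2).  Check: 23²=529, 132·2²=528, difference 1.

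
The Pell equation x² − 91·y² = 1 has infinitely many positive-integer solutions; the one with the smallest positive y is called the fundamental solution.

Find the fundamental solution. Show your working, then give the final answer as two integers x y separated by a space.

1574 165

d=91: √d = [9; 1,1,5,1,5,1,1,18] (ℓ=8, even), read p_7/q_7
step 0: (9, 1)  from 9·(1,0) + (0,1)
…
step 3: (105, 11)  from 5·(19,2) + (10,1)
step 4: (124, 13)  from 1·(105,11) + (19,2)
…
step 6: (849, 89)  from 1·(725,76) + (124,13)
step 7: (1574, 165)  from 1·(849,89) + (725,76)
(x₁, y₁) = (1574, 165);  1574² − 91·165² = 1 ✓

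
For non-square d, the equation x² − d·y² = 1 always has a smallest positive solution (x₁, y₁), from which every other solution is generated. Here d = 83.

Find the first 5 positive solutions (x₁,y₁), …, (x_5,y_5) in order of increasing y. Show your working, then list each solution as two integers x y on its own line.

82 9
13447 1476
2205226 242055
361643617 39695544
59307347962 6509827161

√83 = [9; 9,18, …], period ℓ=2 (even) → k=1
a_0=9:  p_0=9·1+0=9,  q_0=9·0+1=1
a_1=9:  p_1=9·9+1=82,  q_1=9·1+0=9
(x₁, y₁) = (82, 9);  82² − 83·9² = 1 ✓
(x_2, y_2) = (82·82 + 83·9·9, 82·9 + 9·82) = (13447, 1476)
(x_3, y_3) = (82·13447 + 83·9·1476, 82·1476 + 9·13447) = (2205226, 242055)
(x_4, y_4) = (82·2205226 + 83·9·242055, 82·242055 + 9·2205226) = (361643617, 39695544)
(x_5, y_5) = (82·361643617 + 83·9·39695544, 82·39695544 + 9·361643617) = (59307347962, 6509827161)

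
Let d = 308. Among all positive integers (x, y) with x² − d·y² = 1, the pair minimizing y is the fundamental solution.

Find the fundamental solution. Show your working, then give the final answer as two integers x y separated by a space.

[17; 1,1,4,1,1,34] for √308; ℓ=6 ⇒ convergent index 5
k=0  a_k=17  p_k/q_k = 17/1
k=1  a_k=1  p_k/q_k = 18/1
…
k=4  a_k=1  p_k/q_k = 193/11
k=5  a_k=1  p_k/q_k = 351/20
fundamental: x₁=351, y₁=20  (since 123201 − 308·400 = 1)

351 20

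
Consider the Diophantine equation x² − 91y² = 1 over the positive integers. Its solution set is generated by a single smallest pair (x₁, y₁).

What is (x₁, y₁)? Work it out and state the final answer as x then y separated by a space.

1574 165

d=91: √d = [9; 1,1,5,1,5,1,1,18] (ℓ=8, even), read p_7/q_7
k=0  a_k=9  p_k/q_k = 9/1
…
k=2  a_k=1  p_k/q_k = 19/2
k=3  a_k=5  p_k/q_k = 105/11
k=4  a_k=1  p_k/q_k = 124/13
k=5  a_k=5  p_k/q_k = 725/76
k=6  a_k=1  p_k/q_k = 849/89
k=7  a_k=1  p_k/q_k = 1574/165
fundamental: x₁=1574, y₁=165  (since 2477476 − 91·27225 = 1)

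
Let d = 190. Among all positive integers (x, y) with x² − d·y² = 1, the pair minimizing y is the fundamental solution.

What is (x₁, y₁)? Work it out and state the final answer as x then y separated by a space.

52021 3774

[13; 1,3,1,1,1,…,3,1,26] for √190; ℓ=14 ⇒ convergent index 13
step 0: (13, 1)  from 13·(1,0) + (0,1)
step 1: (14, 1)  from 1·(13,1) + (1,0)
…
step 3: (69, 5)  from 1·(55,4) + (14,1)
…
step 5: (193, 14)  from 1·(124,9) + (69,5)
…
step 7: (1213, 88)  from 2·(510,37) + (193,14)
…
step 9: (4149, 301)  from 1·(2936,213) + (1213,88)
…
step 12: (40787, 2959)  from 3·(11234,815) + (7085,514)
step 13: (52021, 3774)  from 1·(40787,2959) + (11234,815)
→ (52021, 3774).  Check: 52021²=2706184441, 190·3774²=2706184440, difference 1.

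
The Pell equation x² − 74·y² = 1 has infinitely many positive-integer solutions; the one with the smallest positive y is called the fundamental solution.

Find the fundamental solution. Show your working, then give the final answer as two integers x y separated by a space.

√74 = [8; 1,1,1,1,16, …], period ℓ=5 (odd) → k=9
step 0: (8, 1)  from 8·(1,0) + (0,1)
…
step 7: (1471, 171)  from 1·(757,88) + (714,83)
step 8: (2228, 259)  from 1·(1471,171) + (757,88)
step 9: (3699, 430)  from 1·(2228,259) + (1471,171)
(x₁, y₁) = (3699, 430);  3699² − 74·430² = 1 ✓

3699 430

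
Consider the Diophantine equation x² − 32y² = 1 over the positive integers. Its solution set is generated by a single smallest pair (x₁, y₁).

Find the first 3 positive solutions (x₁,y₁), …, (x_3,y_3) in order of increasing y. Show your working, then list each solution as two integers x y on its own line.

[5; 1,1,1,10] for √32; ℓ=4 ⇒ convergent index 3
i=0: a=5 ⇒ p=5, q=1
…
i=2: a=1 ⇒ p=11, q=2
i=3: a=1 ⇒ p=17, q=3
(x₁, y₁) = (17, 3);  17² − 32·3² = 1 ✓
(x_2, y_2) = (17·17 + 32·3·3, 17·3 + 3·17) = (577, 102)
(x_3, y_3) = (17·577 + 32·3·102, 17·102 + 3·577) = (19601, 3465)

17 3
577 102
19601 3465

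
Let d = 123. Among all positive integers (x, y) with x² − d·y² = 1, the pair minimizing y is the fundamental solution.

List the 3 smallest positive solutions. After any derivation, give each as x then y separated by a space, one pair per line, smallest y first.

d=123: √d = [11; 11,22] (ℓ=2, even), read p_1/q_1
step 0: (11, 1)  from 11·(1,0) + (0,1)
step 1: (122, 11)  from 11·(11,1) + (1,0)
fundamental: x₁=122, y₁=11  (since 14884 − 123·121 = 1)
(122+11√123)^2 = 29767 + 2684√123
(122+11√123)^3 = 7263026 + 654885√123

122 11
29767 2684
7263026 654885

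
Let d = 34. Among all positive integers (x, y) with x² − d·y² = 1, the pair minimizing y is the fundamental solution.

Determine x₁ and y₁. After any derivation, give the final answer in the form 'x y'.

[5; 1,4,1,10] for √34; ℓ=4 ⇒ convergent index 3
step 0: (5, 1)  from 5·(1,0) + (0,1)
…
step 2: (29, 5)  from 4·(6,1) + (5,1)
step 3: (35, 6)  from 1·(29,5) + (6,1)
fundamental: x₁=35, y₁=6  (since 1225 − 34·36 = 1)

35 6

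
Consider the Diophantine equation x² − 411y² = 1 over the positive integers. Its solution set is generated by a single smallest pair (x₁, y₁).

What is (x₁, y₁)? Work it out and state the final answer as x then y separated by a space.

√411 → a₀=20, period (3,1,1,1,19,1,1,1,3,40); ℓ=10 even so k=9
k=0  a_k=20  p_k/q_k = 20/1
k=1  a_k=3  p_k/q_k = 61/3
…
k=8  a_k=1  p_k/q_k = 13583/670
k=9  a_k=3  p_k/q_k = 49730/2453
fundamental: x₁=49730, y₁=2453  (since 2473072900 − 411·6017209 = 1)

49730 2453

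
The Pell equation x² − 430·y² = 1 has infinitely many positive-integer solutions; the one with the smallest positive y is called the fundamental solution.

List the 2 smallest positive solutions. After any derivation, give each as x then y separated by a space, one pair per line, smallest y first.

2862251 138030
16384961574001 790153011060

d=430: √d = [20; 1,2,1,3,1,…,2,1,40] (ℓ=14, even), read p_13/q_13
step 0: (20, 1)  from 20·(1,0) + (0,1)
step 1: (21, 1)  from 1·(20,1) + (1,0)
…
step 3: (83, 4)  from 1·(62,3) + (21,1)
…
step 6: (2675, 129)  from 6·(394,19) + (311,15)
step 7: (21794, 1051)  from 8·(2675,129) + (394,19)
…
step 9: (155233, 7486)  from 1·(133439,6435) + (21794,1051)
…
step 12: (2107880, 101651)  from 2·(754371,36379) + (599138,28893)
step 13: (2862251, 138030)  from 1·(2107880,101651) + (754371,36379)
(x₁, y₁) = (2862251, 138030);  2862251² − 430·138030² = 1 ✓
(2862251+138030√430)^2 = 16384961574001 + 790153011060√430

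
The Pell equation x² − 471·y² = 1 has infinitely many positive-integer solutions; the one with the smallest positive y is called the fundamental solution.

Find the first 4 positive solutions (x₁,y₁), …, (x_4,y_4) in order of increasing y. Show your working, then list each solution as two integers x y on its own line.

√471 → a₀=21, period (1,2,2,1,3,…,2,1,42); ℓ=14 even so k=13
k=0  a_k=21  p_k/q_k = 21/1
k=1  a_k=1  p_k/q_k = 22/1
k=2  a_k=2  p_k/q_k = 65/3
k=3  a_k=2  p_k/q_k = 152/7
k=4  a_k=1  p_k/q_k = 217/10
k=5  a_k=3  p_k/q_k = 803/37
k=6  a_k=4  p_k/q_k = 3429/158
k=7  a_k=14  p_k/q_k = 48809/2249
…
k=9  a_k=3  p_k/q_k = 644804/29711
k=10  a_k=1  p_k/q_k = 843469/38865
k=11  a_k=2  p_k/q_k = 2331742/107441
k=12  a_k=2  p_k/q_k = 5506953/253747
k=13  a_k=1  p_k/q_k = 7838695/361188
fundamental: x₁=7838695, y₁=361188  (since 61445139303025 − 471·130456771344 = 1)
k=2:  x_2 = 7838695·7838695+471·361188·361188 = 122890278606049,  y_2 = 7838695·361188+361188·7838695 = 5662485139320
k=3:  x_3 = 7838695·122890278606049+471·361188·5662485139320 = 1926598824915678693415,  y_3 = 7838695·5662485139320+361188·122890278606049 = 88772987898323613612
k=4:  x_4 = 7838695·1926598824915678693415+471·361188·88772987898323613612 = 30204041151744689101078780801,  y_4 = 7838695·88772987898323613612+361188·1926598824915678693415 = 1391728752747293974319493360

7838695 361188
122890278606049 5662485139320
1926598824915678693415 88772987898323613612
30204041151744689101078780801 1391728752747293974319493360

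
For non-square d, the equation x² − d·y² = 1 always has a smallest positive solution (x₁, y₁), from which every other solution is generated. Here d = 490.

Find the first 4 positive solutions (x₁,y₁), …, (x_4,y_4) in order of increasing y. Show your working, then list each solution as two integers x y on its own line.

√490 → a₀=22, period (7,2,1,4,4,4,1,2,7,44); ℓ=10 even so k=9
a_0=22:  p_0=22·1+0=22,  q_0=22·0+1=1
a_1=7:  p_1=7·22+1=155,  q_1=7·1+0=7
…
a_3=1:  p_3=1·332+155=487,  q_3=1·15+7=22
…
a_5=4:  p_5=4·2280+487=9607,  q_5=4·103+22=434
a_6=4:  p_6=4·9607+2280=40708,  q_6=4·434+103=1839
a_7=1:  p_7=1·40708+9607=50315,  q_7=1·1839+434=2273
a_8=2:  p_8=2·50315+40708=141338,  q_8=2·2273+1839=6385
a_9=7:  p_9=7·141338+50315=1039681,  q_9=7·6385+2273=46968
fundamental: x₁=1039681, y₁=46968  (since 1080936581761 − 490·2205993024 = 1)
n=2: (1039681,46968)∘(1039681,46968) = (1039681·1039681+490·46968·46968, 1039681·46968+46968·1039681) = (2161873163521,97663474416)
n=3: (2161873163521,97663474416)∘(1039681,46968) = (1039681·2161873163521+490·46968·97663474416, 1039681·97663474416+46968·2161873163521) = (4495316905044313921,203077717488555624)
n=4: (4495316905044313921,203077717488555624)∘(1039681,46968) = (1039681·4495316905044313921+490·46968·203077717488555624, 1039681·203077717488555624+46968·4495316905044313921) = (9347391150304592810234881,422272088792340335957472)

1039681 46968
2161873163521 97663474416
4495316905044313921 203077717488555624
9347391150304592810234881 422272088792340335957472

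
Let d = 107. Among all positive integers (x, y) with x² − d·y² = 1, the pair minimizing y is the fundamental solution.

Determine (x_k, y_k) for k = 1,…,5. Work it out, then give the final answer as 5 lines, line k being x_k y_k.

√107 = [10; 2,1,9,1,2,20, …], period ℓ=6 (even) → k=5
i=0: a=10 ⇒ p=10, q=1
i=1: a=2 ⇒ p=21, q=2
…
i=4: a=1 ⇒ p=331, q=32
i=5: a=2 ⇒ p=962, q=93
→ (962, 93).  Check: 962²=925444, 107·93²=925443, difference 1.
(962+93√107)^2 = 1850887 + 178932√107
(962+93√107)^3 = 3561105626 + 344265075√107
(962+93√107)^4 = 6851565373537 + 662365825368√107
(962+93√107)^5 = 13182408217579562 + 1274391503742957√107

962 93
1850887 178932
3561105626 344265075
6851565373537 662365825368
13182408217579562 1274391503742957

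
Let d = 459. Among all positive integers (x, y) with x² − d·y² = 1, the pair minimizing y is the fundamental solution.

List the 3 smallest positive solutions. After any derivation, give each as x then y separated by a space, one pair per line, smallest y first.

499850 23331
499700044999 23324000700
499550134985000450 23317003499766669

d=459: √d = [21; 2,2,1,4,21,4,1,2,2,42] (ℓ=10, even), read p_9/q_9
step 0: (21, 1)  from 21·(1,0) + (0,1)
step 1: (43, 2)  from 2·(21,1) + (1,0)
…
step 3: (150, 7)  from 1·(107,5) + (43,2)
…
step 5: (14997, 700)  from 21·(707,33) + (150,7)
…
step 8: (212079, 9899)  from 2·(75692,3533) + (60695,2833)
step 9: (499850, 23331)  from 2·(212079,9899) + (75692,3533)
→ (499850, 23331).  Check: 499850²=249850022500, 459·23331²=249850022499, difference 1.
n=2: (499850,23331)∘(499850,23331) = (499850·499850+459·23331·23331, 499850·23331+23331·499850) = (499700044999,23324000700)
n=3: (499700044999,23324000700)∘(499850,23331) = (499850·499700044999+459·23331·23324000700, 499850·23324000700+23331·499700044999) = (499550134985000450,23317003499766669)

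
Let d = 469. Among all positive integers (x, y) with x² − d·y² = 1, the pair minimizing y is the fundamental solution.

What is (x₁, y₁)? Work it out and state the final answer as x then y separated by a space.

d=469: √d = [21; 1,1,1,10,6,10,1,1,1,42] (ℓ=10, even), read p_9/q_9
a_0=21:  p_0=21·1+0=21,  q_0=21·0+1=1
…
a_3=1:  p_3=1·43+22=65,  q_3=1·2+1=3
…
a_7=1:  p_7=1·42923+4223=47146,  q_7=1·1982+195=2177
a_8=1:  p_8=1·47146+42923=90069,  q_8=1·2177+1982=4159
a_9=1:  p_9=1·90069+47146=137215,  q_9=1·4159+2177=6336
→ (137215, 6336).  Check: 137215²=18827956225, 469·6336²=18827956224, difference 1.

137215 6336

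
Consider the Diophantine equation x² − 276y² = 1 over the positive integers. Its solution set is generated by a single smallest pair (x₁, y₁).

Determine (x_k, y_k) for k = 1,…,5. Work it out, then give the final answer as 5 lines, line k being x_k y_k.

7775 468
120901249 7277400
1880014414175 113163569532
29234224019520001 1759693498945200
454592181623521601375 27363233795434290468

√276 = [16; 1,1,1,1,2,2,2,1,1,1,1,32, …], period ℓ=12 (even) → k=11
i=0: a=16 ⇒ p=16, q=1
…
i=2: a=1 ⇒ p=33, q=2
…
i=7: a=2 ⇒ p=1246, q=75
i=8: a=1 ⇒ p=1761, q=106
…
i=10: a=1 ⇒ p=4768, q=287
i=11: a=1 ⇒ p=7775, q=468
(x₁, y₁) = (7775, 468);  7775² − 276·468² = 1 ✓
k=2:  x_2 = 7775·7775+276·468·468 = 120901249,  y_2 = 7775·468+468·7775 = 7277400
k=3:  x_3 = 7775·120901249+276·468·7277400 = 1880014414175,  y_3 = 7775·7277400+468·120901249 = 113163569532
k=4:  x_4 = 7775·1880014414175+276·468·113163569532 = 29234224019520001,  y_4 = 7775·113163569532+468·1880014414175 = 1759693498945200
k=5:  x_5 = 7775·29234224019520001+276·468·1759693498945200 = 454592181623521601375,  y_5 = 7775·1759693498945200+468·29234224019520001 = 27363233795434290468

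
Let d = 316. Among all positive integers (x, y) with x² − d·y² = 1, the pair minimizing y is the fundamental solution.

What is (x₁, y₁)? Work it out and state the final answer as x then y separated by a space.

12799 720

[17; 1,3,2,8,2,3,1,34] for √316; ℓ=8 ⇒ convergent index 7
k=0  a_k=17  p_k/q_k = 17/1
…
k=3  a_k=2  p_k/q_k = 160/9
…
k=5  a_k=2  p_k/q_k = 2862/161
k=6  a_k=3  p_k/q_k = 9937/559
k=7  a_k=1  p_k/q_k = 12799/720
(x₁, y₁) = (12799, 720);  12799² − 316·720² = 1 ✓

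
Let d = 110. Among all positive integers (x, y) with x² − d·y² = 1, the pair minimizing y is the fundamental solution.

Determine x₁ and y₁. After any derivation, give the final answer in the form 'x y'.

21 2

[10; 2,20] for √110; ℓ=2 ⇒ convergent index 1
k=0  a_k=10  p_k/q_k = 10/1
k=1  a_k=2  p_k/q_k = 21/2
→ (21, 2).  Check: 21²=441, 110·2²=440, difference 1.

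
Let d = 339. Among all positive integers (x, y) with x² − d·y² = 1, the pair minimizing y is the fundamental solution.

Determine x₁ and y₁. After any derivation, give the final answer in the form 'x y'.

d=339: √d = [18; 2,2,2,1,17,1,2,2,2,36] (ℓ=10, even), read p_9/q_9
i=0: a=18 ⇒ p=18, q=1
…
i=3: a=2 ⇒ p=221, q=12
i=4: a=1 ⇒ p=313, q=17
…
i=6: a=1 ⇒ p=5855, q=318
…
i=8: a=2 ⇒ p=40359, q=2192
i=9: a=2 ⇒ p=97970, q=5321
(x₁, y₁) = (97970, 5321);  97970² − 339·5321² = 1 ✓

97970 5321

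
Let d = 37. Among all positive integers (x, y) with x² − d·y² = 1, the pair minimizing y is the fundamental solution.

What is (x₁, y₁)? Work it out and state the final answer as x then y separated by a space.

√37 → a₀=6, period (12); ℓ=1 odd so k=1
k=0  a_k=6  p_k/q_k = 6/1
k=1  a_k=12  p_k/q_k = 73/12
fundamental: x₁=73, y₁=12  (since 5329 − 37·144 = 1)

73 12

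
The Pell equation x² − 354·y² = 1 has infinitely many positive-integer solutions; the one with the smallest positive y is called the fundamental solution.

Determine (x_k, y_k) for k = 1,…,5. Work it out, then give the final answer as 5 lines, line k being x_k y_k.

258065 13716
133195088449 7079239080
68745981000924305 3653807666346684
35481863173873866451201 1885839750824434773840
18313254039862772710457447825 973338470589361712155692516

d=354: √d = [18; 1,4,2,2,18,2,2,4,1,36] (ℓ=10, even), read p_9/q_9
a_0=18:  p_0=18·1+0=18,  q_0=18·0+1=1
a_1=1:  p_1=1·18+1=19,  q_1=1·1+0=1
a_2=4:  p_2=4·19+18=94,  q_2=4·1+1=5
a_3=2:  p_3=2·94+19=207,  q_3=2·5+1=11
a_4=2:  p_4=2·207+94=508,  q_4=2·11+5=27
a_5=18:  p_5=18·508+207=9351,  q_5=18·27+11=497
…
a_7=2:  p_7=2·19210+9351=47771,  q_7=2·1021+497=2539
a_8=4:  p_8=4·47771+19210=210294,  q_8=4·2539+1021=11177
a_9=1:  p_9=1·210294+47771=258065,  q_9=1·11177+2539=13716
→ (258065, 13716).  Check: 258065²=66597544225, 354·13716²=66597544224, difference 1.
n=2: (258065,13716)∘(258065,13716) = (258065·258065+354·13716·13716, 258065·13716+13716·258065) = (133195088449,7079239080)
n=3: (133195088449,7079239080)∘(258065,13716) = (258065·133195088449+354·13716·7079239080, 258065·7079239080+13716·133195088449) = (68745981000924305,3653807666346684)
n=4: (68745981000924305,3653807666346684)∘(258065,13716) = (258065·68745981000924305+354·13716·3653807666346684, 258065·3653807666346684+13716·68745981000924305) = (35481863173873866451201,1885839750824434773840)
n=5: (35481863173873866451201,1885839750824434773840)∘(258065,13716) = (258065·35481863173873866451201+354·13716·1885839750824434773840, 258065·1885839750824434773840+13716·35481863173873866451201) = (18313254039862772710457447825,973338470589361712155692516)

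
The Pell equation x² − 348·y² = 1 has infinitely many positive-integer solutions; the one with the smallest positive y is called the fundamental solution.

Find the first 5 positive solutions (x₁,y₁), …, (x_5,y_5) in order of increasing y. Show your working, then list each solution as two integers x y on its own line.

√348 → a₀=18, period (1,1,1,8,1,1,1,36); ℓ=8 even so k=7
i=0: a=18 ⇒ p=18, q=1
i=1: a=1 ⇒ p=19, q=1
i=2: a=1 ⇒ p=37, q=2
…
i=4: a=8 ⇒ p=485, q=26
…
i=6: a=1 ⇒ p=1026, q=55
i=7: a=1 ⇒ p=1567, q=84
fundamental: x₁=1567, y₁=84  (since 2455489 − 348·7056 = 1)
(1567+84√348)^2 = 4910977 + 263256√348
(1567+84√348)^3 = 15391000351 + 825044220√348
(1567+84√348)^4 = 48235390189057 + 2585688322224√348
(1567+84√348)^5 = 151169697461504287 + 8103546376805796√348

1567 84
4910977 263256
15391000351 825044220
48235390189057 2585688322224
151169697461504287 8103546376805796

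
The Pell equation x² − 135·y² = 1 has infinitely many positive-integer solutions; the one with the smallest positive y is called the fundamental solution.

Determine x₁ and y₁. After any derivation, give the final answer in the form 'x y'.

√135 → a₀=11, period (1,1,1,1,1,1,1,22); ℓ=8 even so k=7
a_0=11:  p_0=11·1+0=11,  q_0=11·0+1=1
a_1=1:  p_1=1·11+1=12,  q_1=1·1+0=1
…
a_5=1:  p_5=1·58+35=93,  q_5=1·5+3=8
a_6=1:  p_6=1·93+58=151,  q_6=1·8+5=13
a_7=1:  p_7=1·151+93=244,  q_7=1·13+8=21
(x₁, y₁) = (244, 21);  244² − 135·21² = 1 ✓

244 21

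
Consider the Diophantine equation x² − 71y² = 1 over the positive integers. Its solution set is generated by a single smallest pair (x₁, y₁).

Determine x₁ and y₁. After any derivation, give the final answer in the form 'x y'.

√71 = [8; 2,2,1,7,1,2,2,16, …], period ℓ=8 (even) → k=7
step 0: (8, 1)  from 8·(1,0) + (0,1)
step 1: (17, 2)  from 2·(8,1) + (1,0)
…
step 3: (59, 7)  from 1·(42,5) + (17,2)
step 4: (455, 54)  from 7·(59,7) + (42,5)
…
step 6: (1483, 176)  from 2·(514,61) + (455,54)
step 7: (3480, 413)  from 2·(1483,176) + (514,61)
fundamental: x₁=3480, y₁=413  (since 12110400 − 71·170569 = 1)

3480 413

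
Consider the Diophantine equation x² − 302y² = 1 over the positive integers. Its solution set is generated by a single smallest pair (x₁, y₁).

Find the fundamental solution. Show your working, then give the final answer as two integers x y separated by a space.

4276623 246092

[17; 2,1,1,1,4,…,1,2,34] for √302; ℓ=16 ⇒ convergent index 15
k=0  a_k=17  p_k/q_k = 17/1
k=1  a_k=2  p_k/q_k = 35/2
k=2  a_k=1  p_k/q_k = 52/3
k=3  a_k=1  p_k/q_k = 87/5
k=4  a_k=1  p_k/q_k = 139/8
k=5  a_k=4  p_k/q_k = 643/37
k=6  a_k=2  p_k/q_k = 1425/82
k=7  a_k=1  p_k/q_k = 2068/119
k=8  a_k=16  p_k/q_k = 34513/1986
…
k=12  a_k=1  p_k/q_k = 574956/33085
k=13  a_k=1  p_k/q_k = 1042237/59974
k=14  a_k=1  p_k/q_k = 1617193/93059
k=15  a_k=2  p_k/q_k = 4276623/246092
→ (4276623, 246092).  Check: 4276623²=18289504284129, 302·246092²=18289504284128, difference 1.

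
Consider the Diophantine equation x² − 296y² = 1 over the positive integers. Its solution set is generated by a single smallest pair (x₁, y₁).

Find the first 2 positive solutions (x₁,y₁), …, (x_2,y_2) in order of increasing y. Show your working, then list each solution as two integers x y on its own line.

√296 → a₀=17, period (4,1,7,1,4,34); ℓ=6 even so k=5
a_0=17:  p_0=17·1+0=17,  q_0=17·0+1=1
a_1=4:  p_1=4·17+1=69,  q_1=4·1+0=4
a_2=1:  p_2=1·69+17=86,  q_2=1·4+1=5
a_3=7:  p_3=7·86+69=671,  q_3=7·5+4=39
a_4=1:  p_4=1·671+86=757,  q_4=1·39+5=44
a_5=4:  p_5=4·757+671=3699,  q_5=4·44+39=215
fundamental: x₁=3699, y₁=215  (since 13682601 − 296·46225 = 1)
n=2: (3699,215)∘(3699,215) = (3699·3699+296·215·215, 3699·215+215·3699) = (27365201,1590570)

3699 215
27365201 1590570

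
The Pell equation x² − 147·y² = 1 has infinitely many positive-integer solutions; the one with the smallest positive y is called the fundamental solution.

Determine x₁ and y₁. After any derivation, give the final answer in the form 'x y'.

d=147: √d = [12; 8,24] (ℓ=2, even), read p_1/q_1
k=0  a_k=12  p_k/q_k = 12/1
k=1  a_k=8  p_k/q_k = 97/8
(x₁, y₁) = (97, 8);  97² − 147·8² = 1 ✓

97 8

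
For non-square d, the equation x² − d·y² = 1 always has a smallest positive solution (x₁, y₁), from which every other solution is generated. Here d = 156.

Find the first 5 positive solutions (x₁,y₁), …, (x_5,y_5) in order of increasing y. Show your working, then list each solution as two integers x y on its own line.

√156 → a₀=12, period (2,24); ℓ=2 even so k=1
i=0: a=12 ⇒ p=12, q=1
i=1: a=2 ⇒ p=25, q=2
(x₁, y₁) = (25, 2);  25² − 156·2² = 1 ✓
(25+2√156)^2 = 1249 + 100√156
(25+2√156)^3 = 62425 + 4998√156
(25+2√156)^4 = 3120001 + 249800√156
(25+2√156)^5 = 155937625 + 12485002√156

25 2
1249 100
62425 4998
3120001 249800
155937625 12485002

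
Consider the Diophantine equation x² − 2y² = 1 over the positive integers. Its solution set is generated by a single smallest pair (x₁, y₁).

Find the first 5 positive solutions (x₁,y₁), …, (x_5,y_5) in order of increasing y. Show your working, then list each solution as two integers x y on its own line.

√2 = [1; 2, …], period ℓ=1 (odd) → k=1
k=0  a_k=1  p_k/q_k = 1/1
k=1  a_k=2  p_k/q_k = 3/2
(x₁, y₁) = (3, 2);  3² − 2·2² = 1 ✓
(3+2√2)^2 = 17 + 12√2
(3+2√2)^3 = 99 + 70√2
(3+2√2)^4 = 577 + 408√2
(3+2√2)^5 = 3363 + 2378√2

3 2
17 12
99 70
577 408
3363 2378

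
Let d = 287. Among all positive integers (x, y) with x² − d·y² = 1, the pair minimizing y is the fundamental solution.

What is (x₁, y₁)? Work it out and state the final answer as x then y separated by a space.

√287 = [16; 1,15,1,32, …], period ℓ=4 (even) → k=3
i=0: a=16 ⇒ p=16, q=1
i=1: a=1 ⇒ p=17, q=1
i=2: a=15 ⇒ p=271, q=16
i=3: a=1 ⇒ p=288, q=17
→ (288, 17).  Check: 288²=82944, 287·17²=82943, difference 1.

288 17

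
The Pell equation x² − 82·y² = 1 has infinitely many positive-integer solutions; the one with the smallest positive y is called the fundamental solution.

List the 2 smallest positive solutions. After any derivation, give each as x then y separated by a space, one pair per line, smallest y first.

√82 = [9; 18, …], period ℓ=1 (odd) → k=1
i=0: a=9 ⇒ p=9, q=1
i=1: a=18 ⇒ p=163, q=18
(x₁, y₁) = (163, 18);  163² − 82·18² = 1 ✓
(x_2, y_2) = (163·163 + 82·18·18, 163·18 + 18·163) = (53137, 5868)

163 18
53137 5868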